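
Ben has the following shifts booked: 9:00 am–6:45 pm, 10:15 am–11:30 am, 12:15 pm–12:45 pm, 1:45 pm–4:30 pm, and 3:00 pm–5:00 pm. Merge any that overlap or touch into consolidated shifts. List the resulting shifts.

9:00 am–6:45 pm

10:15 am–11:30 am overlaps/touches 9:00 am–6:45 pm → extend to 9:00 am–6:45 pm.
12:15 pm–12:45 pm overlaps/touches 9:00 am–6:45 pm → extend to 9:00 am–6:45 pm.
1:45 pm–4:30 pm overlaps/touches 9:00 am–6:45 pm → extend to 9:00 am–6:45 pm.
3:00 pm–5:00 pm overlaps/touches 9:00 am–6:45 pm → extend to 9:00 am–6:45 pm.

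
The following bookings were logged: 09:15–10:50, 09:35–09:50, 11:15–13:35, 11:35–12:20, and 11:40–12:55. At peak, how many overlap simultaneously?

At 11:40, 3 of the intervals are simultaneously active.
No point has more.

3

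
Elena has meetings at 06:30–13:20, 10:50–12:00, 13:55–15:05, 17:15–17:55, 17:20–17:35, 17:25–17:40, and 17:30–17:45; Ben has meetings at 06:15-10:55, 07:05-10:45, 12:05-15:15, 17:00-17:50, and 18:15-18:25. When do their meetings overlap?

06:30-10:55, 12:05-13:20, 13:55-15:05, 17:15-17:50

Merge the first list: 06:30-13:20, 13:55-15:05, 17:15-17:55.
Merge the second list: 06:15-10:55, 12:05-15:15, 17:00-17:50, 18:15-18:25.
06:30-13:20 ∩ B → 06:30-10:55, 12:05-13:20.
13:55-15:05 ∩ B → 13:55-15:05.
17:15-17:55 ∩ B → 17:15-17:50.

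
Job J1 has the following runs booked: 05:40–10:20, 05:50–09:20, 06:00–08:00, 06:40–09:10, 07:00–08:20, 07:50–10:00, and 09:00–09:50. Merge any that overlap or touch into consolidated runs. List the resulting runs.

05:50–09:20 overlaps/touches 05:40–10:20 → extend to 05:40–10:20.
06:00–08:00 overlaps/touches 05:40–10:20 → extend to 05:40–10:20.
06:40–09:10 overlaps/touches 05:40–10:20 → extend to 05:40–10:20.
07:00–08:20 overlaps/touches 05:40–10:20 → extend to 05:40–10:20.
07:50–10:00 overlaps/touches 05:40–10:20 → extend to 05:40–10:20.
09:00–09:50 overlaps/touches 05:40–10:20 → extend to 05:40–10:20.

05:40–10:20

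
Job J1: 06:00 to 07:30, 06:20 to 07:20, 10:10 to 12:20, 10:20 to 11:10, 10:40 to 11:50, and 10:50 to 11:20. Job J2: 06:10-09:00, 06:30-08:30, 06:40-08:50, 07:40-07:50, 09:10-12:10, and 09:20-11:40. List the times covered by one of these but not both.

06:00-06:10, 07:30-09:00, 09:10-10:10, 12:10-12:20

A, merged: 06:00-07:30, 10:10-12:20.
B, merged: 06:10-09:00, 09:10-12:10.
Only in the first: 06:00-06:10, 12:10-12:20.
Only in the second: 07:30-09:00, 09:10-10:10.
Together these are the periods covered by exactly one.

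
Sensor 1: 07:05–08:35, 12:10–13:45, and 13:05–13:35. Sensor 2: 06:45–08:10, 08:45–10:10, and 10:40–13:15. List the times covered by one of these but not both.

Merge the first list: 07:05–08:35, 12:10–13:45.
A \ B = 08:10–08:35, 13:15–13:45.
B \ A = 06:45–07:05, 08:45–10:10, 10:40–12:10.
Union of the two gives the symmetric difference.

06:45–07:05, 08:10–08:35, 08:45–10:10, 10:40–12:10, 13:15–13:45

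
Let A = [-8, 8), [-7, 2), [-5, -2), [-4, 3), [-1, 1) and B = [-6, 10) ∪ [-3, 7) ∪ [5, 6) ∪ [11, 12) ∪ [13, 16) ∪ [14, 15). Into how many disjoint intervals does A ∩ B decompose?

A, merged: [-8, 8).
B, merged: [-6, 10), [11, 12), [13, 16).
A ∩ B = [-6, 8).
That is 1 disjoint piece.

1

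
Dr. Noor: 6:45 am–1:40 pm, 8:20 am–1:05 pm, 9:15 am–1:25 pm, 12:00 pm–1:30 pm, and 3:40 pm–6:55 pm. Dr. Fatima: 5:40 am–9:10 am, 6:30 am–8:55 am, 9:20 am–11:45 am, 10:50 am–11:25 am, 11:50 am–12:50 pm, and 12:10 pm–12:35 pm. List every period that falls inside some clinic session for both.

6:45 am-9:10 am, 9:20 am-11:45 am, 11:50 am-12:50 pm

Merge the first list: 6:45 am-1:40 pm, 3:40 pm-6:55 pm.
Merge the second list: 5:40 am-9:10 am, 9:20 am-11:45 am, 11:50 am-12:50 pm.
6:45 am-1:40 pm overlaps B on 6:45 am-9:10 am, 9:20 am-11:45 am, 11:50 am-12:50 pm.
3:40 pm-6:55 pm falls entirely outside B.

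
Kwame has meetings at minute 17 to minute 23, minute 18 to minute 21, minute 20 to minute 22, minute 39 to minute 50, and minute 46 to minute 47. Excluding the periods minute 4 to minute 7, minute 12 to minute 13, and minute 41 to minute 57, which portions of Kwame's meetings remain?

First set merges to minute 17 to minute 23, minute 39 to minute 50.
minute 17 to minute 23: nothing removed.
minute 39 to minute 50 \ B = minute 39 to minute 41.

minute 17 to minute 23, minute 39 to minute 41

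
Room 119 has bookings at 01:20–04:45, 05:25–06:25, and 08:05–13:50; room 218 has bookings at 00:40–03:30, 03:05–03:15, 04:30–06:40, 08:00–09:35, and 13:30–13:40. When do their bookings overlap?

B, merged: 00:40–03:30, 04:30–06:40, 08:00–09:35, 13:30–13:40.
01:20–04:45 ∩ B → 01:20–03:30, 04:30–04:45.
05:25–06:25 ∩ B → 05:25–06:25.
08:05–13:50 ∩ B → 08:05–09:35, 13:30–13:40.

01:20–03:30, 04:30–04:45, 05:25–06:25, 08:05–09:35, 13:30–13:40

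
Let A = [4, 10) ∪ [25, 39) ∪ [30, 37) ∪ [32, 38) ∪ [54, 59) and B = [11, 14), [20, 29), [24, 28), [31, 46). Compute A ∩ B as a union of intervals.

[25, 29) ∪ [31, 39)

Merge the first list: [4, 10), [25, 39), [54, 59).
Merge the second list: [11, 14), [20, 29), [31, 46).
[4, 10) falls entirely outside B.
[25, 39) overlaps B on [25, 29), [31, 39).
[54, 59) falls entirely outside B.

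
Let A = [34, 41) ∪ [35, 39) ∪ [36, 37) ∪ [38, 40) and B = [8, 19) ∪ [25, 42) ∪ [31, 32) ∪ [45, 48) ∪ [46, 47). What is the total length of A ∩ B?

7

A, merged: [34, 41).
B, merged: [8, 19), [25, 42), [45, 48).
A ∩ B = [34, 41).
Total: 7.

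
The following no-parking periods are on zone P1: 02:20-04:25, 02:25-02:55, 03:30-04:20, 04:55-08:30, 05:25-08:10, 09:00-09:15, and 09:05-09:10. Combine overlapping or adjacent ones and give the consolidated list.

02:20–04:25, 04:55–08:30, 09:00–09:15

02:25–02:55 overlaps/touches 02:20–04:25 → extend to 02:20–04:25.
03:30–04:20 overlaps/touches 02:20–04:25 → extend to 02:20–04:25.
04:55–08:30 is disjoint → start new block.
05:25–08:10 overlaps/touches 04:55–08:30 → extend to 04:55–08:30.
09:00–09:15 is disjoint → start new block.
09:05–09:10 overlaps/touches 09:00–09:15 → extend to 09:00–09:15.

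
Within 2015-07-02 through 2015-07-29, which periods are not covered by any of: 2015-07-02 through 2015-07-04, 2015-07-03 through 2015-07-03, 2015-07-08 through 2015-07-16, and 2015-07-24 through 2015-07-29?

After merging, the occupied span is 2015-07-02 through 2015-07-04, 2015-07-08 through 2015-07-16, 2015-07-24 through 2015-07-29.
Gaps within 2015-07-02 through 2015-07-29: 2015-07-05 through 2015-07-07, 2015-07-17 through 2015-07-23.

2015-07-05 through 2015-07-07, 2015-07-17 through 2015-07-23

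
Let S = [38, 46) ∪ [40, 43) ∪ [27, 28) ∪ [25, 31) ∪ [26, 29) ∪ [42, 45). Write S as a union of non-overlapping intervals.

Sort by start: [25, 31), [26, 29), [27, 28), [38, 46), [40, 43), [42, 45).
[26, 29) overlaps/touches [25, 31) → extend to [25, 31).
[27, 28) overlaps/touches [25, 31) → extend to [25, 31).
[38, 46) is disjoint → start new block.
[40, 43) overlaps/touches [38, 46) → extend to [38, 46).
[42, 45) overlaps/touches [38, 46) → extend to [38, 46).

[25, 31) ∪ [38, 46)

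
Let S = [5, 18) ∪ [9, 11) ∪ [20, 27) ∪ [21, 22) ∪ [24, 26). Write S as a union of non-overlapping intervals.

[9, 11) overlaps/touches [5, 18) → extend to [5, 18).
[20, 27) is disjoint → start new block.
[21, 22) overlaps/touches [20, 27) → extend to [20, 27).
[24, 26) overlaps/touches [20, 27) → extend to [20, 27).

[5, 18) ∪ [20, 27)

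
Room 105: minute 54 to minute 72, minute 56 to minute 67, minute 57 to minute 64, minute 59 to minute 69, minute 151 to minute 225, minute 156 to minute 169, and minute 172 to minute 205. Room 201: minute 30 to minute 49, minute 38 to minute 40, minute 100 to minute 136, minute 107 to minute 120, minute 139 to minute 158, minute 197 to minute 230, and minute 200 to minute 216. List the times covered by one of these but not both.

minute 30 to minute 49, minute 54 to minute 72, minute 100 to minute 136, minute 139 to minute 151, minute 158 to minute 197, minute 225 to minute 230

Merge the first list: minute 54 to minute 72, minute 151 to minute 225.
Merge the second list: minute 30 to minute 49, minute 100 to minute 136, minute 139 to minute 158, minute 197 to minute 230.
A \ B = minute 54 to minute 72, minute 158 to minute 197.
B \ A = minute 30 to minute 49, minute 100 to minute 136, minute 139 to minute 151, minute 225 to minute 230.
Union of the two gives the symmetric difference.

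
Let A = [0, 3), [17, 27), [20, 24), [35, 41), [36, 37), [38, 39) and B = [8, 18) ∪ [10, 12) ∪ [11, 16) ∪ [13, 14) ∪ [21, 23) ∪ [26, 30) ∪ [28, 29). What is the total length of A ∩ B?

4

Merge the first list: [0, 3), [17, 27), [35, 41).
Merge the second list: [8, 18), [21, 23), [26, 30).
A ∩ B = [17, 18), [21, 23), [26, 27).
Total: 1 + 2 + 1 = 4.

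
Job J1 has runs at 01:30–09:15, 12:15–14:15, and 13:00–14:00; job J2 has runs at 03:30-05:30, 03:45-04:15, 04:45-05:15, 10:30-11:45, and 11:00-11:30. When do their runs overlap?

03:30-05:30

A, merged: 01:30-09:15, 12:15-14:15.
B, merged: 03:30-05:30, 10:30-11:45.
01:30-09:15 ∩ B → 03:30-05:30.
12:15-14:15 meets no B interval.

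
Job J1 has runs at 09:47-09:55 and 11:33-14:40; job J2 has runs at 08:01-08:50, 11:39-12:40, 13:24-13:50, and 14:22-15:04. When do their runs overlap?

09:47–09:55 falls entirely outside B.
11:33–14:40 overlaps B on 11:39–12:40, 13:24–13:50, 14:22–14:40.

11:39–12:40, 13:24–13:50, 14:22–14:40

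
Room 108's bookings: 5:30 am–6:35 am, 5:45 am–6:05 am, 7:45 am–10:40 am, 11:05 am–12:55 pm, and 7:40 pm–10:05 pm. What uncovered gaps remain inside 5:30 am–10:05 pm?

6:35 am–7:45 am, 10:40 am–11:05 am, 12:55 pm–7:40 pm

The merged coverage is 5:30 am–6:35 am, 7:45 am–10:40 am, 11:05 am–12:55 pm, 7:40 pm–10:05 pm.
Uncovered inside 5:30 am–10:05 pm: 6:35 am–7:45 am, 10:40 am–11:05 am, 12:55 pm–7:40 pm.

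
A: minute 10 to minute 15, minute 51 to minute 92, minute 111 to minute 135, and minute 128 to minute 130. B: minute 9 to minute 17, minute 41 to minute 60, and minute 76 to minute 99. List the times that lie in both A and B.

Merge the first list: minute 10 to minute 15, minute 51 to minute 92, minute 111 to minute 135.
minute 10 to minute 15 meets the second set on minute 10 to minute 15.
minute 51 to minute 92 meets the second set on minute 51 to minute 60, minute 76 to minute 92.
minute 111 to minute 135: no overlap with the second set.

minute 10 to minute 15, minute 51 to minute 60, minute 76 to minute 92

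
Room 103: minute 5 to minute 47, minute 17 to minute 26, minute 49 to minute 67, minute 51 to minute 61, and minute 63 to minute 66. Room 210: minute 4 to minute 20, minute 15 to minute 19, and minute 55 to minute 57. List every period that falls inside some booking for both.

First set merges to minute 5 to minute 47, minute 49 to minute 67.
Second set merges to minute 4 to minute 20, minute 55 to minute 57.
minute 5 to minute 47 overlaps B on minute 5 to minute 20.
minute 49 to minute 67 overlaps B on minute 55 to minute 57.

minute 5 to minute 20, minute 55 to minute 57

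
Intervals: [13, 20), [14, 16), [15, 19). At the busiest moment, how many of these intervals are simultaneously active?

3

Sweep endpoints in order; track running count of active intervals.
Peak of 3 reached at 15.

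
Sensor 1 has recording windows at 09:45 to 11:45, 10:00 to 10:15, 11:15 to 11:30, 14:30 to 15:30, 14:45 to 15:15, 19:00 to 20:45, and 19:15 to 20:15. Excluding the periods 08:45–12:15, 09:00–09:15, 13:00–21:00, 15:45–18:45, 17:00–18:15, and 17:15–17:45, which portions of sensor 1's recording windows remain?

First set merges to 09:45–11:45, 14:30–15:30, 19:00–20:45.
Second set merges to 08:45–12:15, 13:00–21:00.
09:45–11:45 lies entirely inside B → drops out.
14:30–15:30 lies entirely inside B → drops out.
19:00–20:45 lies entirely inside B → drops out.

none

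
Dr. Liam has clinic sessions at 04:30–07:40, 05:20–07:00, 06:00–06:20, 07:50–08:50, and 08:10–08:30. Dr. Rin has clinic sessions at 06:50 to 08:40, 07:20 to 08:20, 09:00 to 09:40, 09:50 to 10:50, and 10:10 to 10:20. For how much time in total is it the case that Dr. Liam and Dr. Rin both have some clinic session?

1 h 40 min

A, merged: 04:30–07:40, 07:50–08:50.
B, merged: 06:50–08:40, 09:00–09:40, 09:50–10:50.
A ∩ B = 06:50–07:40, 07:50–08:40.
Total: 50 min + 50 min = 1 h 40 min.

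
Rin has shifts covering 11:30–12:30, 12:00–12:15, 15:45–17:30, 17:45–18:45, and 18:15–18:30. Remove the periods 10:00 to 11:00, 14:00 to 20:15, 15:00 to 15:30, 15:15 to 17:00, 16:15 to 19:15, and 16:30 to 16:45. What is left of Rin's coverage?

11:30–12:30

A, merged: 11:30–12:30, 15:45–17:30, 17:45–18:45.
B, merged: 10:00–11:00, 14:00–20:15.
11:30–12:30 is untouched.
15:45–17:30 lies entirely inside B → drops out.
17:45–18:45 lies entirely inside B → drops out.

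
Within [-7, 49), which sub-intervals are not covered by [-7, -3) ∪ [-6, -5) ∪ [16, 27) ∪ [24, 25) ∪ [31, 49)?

[-3, 16) ∪ [27, 31)

After merging, the occupied span is [-7, -3), [16, 27), [31, 49).
Gaps within [-7, 49): [-3, 16), [27, 31).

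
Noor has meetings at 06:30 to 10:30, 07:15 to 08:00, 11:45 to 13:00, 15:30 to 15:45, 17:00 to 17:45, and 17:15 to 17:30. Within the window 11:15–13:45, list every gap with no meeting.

After merging, the occupied span is 06:30-10:30, 11:45-13:00, 15:30-15:45, 17:00-17:45.
Gaps within 11:15-13:45: 11:15-11:45, 13:00-13:45.

11:15-11:45, 13:00-13:45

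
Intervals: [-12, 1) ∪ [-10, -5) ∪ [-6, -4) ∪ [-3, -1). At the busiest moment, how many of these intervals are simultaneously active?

3

Sweep endpoints in order; track running count of active intervals.
Peak of 3 reached at -6.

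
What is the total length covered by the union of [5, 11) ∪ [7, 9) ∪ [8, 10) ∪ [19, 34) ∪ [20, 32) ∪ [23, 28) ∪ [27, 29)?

21

Merged: [5, 11), [19, 34).
Lengths: 6 + 15 = 21.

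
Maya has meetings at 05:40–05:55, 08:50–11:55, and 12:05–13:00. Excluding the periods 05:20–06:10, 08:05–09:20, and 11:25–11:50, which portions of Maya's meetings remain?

09:20-11:25, 11:50-11:55, 12:05-13:00

05:40-05:55 lies entirely inside B → drops out.
08:50-11:55 with B removed leaves 09:20-11:25, 11:50-11:55.
12:05-13:00 is untouched.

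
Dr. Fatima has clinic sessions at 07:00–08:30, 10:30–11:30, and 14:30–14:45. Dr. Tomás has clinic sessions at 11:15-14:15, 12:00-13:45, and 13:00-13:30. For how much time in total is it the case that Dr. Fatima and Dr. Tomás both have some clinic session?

Merge the second list: 11:15–14:15.
A ∩ B = 11:15–11:30.
Total: 15 min.

15 min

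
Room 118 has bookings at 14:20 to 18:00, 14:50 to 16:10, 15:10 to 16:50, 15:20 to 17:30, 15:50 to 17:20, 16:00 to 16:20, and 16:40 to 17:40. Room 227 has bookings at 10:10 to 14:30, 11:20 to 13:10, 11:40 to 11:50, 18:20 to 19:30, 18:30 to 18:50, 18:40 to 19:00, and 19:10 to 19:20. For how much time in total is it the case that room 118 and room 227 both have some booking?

A, merged: 14:20–18:00.
B, merged: 10:10–14:30, 18:20–19:30.
A ∩ B = 14:20–14:30.
Total: 10 min.

10 min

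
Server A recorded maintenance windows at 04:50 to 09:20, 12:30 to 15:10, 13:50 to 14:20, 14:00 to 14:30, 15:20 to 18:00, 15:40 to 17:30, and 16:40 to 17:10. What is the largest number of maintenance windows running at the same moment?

Walk the sorted start/end points keeping a running depth.
The depth first hits 3 at 14:00.

3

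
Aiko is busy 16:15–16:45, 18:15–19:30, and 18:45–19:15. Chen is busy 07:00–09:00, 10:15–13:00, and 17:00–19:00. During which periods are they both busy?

18:15-19:00

First set merges to 16:15-16:45, 18:15-19:30.
16:15-16:45: no overlap with the second set.
18:15-19:30 meets the second set on 18:15-19:00.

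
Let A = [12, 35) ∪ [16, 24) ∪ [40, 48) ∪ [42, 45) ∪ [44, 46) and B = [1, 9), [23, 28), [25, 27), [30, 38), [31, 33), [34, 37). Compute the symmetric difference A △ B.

A, merged: [12, 35), [40, 48).
B, merged: [1, 9), [23, 28), [30, 38).
A \ B = [12, 23), [28, 30), [40, 48).
B \ A = [1, 9), [35, 38).
Union of the two gives the symmetric difference.

[1, 9) ∪ [12, 23) ∪ [28, 30) ∪ [35, 38) ∪ [40, 48)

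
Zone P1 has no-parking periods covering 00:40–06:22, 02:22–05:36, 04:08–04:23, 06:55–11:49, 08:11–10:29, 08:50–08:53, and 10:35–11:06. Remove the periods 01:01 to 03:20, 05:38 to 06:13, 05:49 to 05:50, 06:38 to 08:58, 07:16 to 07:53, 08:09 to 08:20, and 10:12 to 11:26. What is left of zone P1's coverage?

00:40–01:01, 03:20–05:38, 06:13–06:22, 08:58–10:12, 11:26–11:49

First set merges to 00:40–06:22, 06:55–11:49.
Second set merges to 01:01–03:20, 05:38–06:13, 06:38–08:58, 10:12–11:26.
00:40–06:22 \ B = 00:40–01:01, 03:20–05:38, 06:13–06:22.
06:55–11:49 \ B = 08:58–10:12, 11:26–11:49.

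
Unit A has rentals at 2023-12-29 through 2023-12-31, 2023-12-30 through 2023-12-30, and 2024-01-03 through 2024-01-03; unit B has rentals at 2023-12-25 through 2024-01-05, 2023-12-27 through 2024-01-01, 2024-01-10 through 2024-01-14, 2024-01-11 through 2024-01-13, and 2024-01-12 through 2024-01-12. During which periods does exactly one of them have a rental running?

2023-12-25 through 2023-12-28, 2024-01-01 through 2024-01-02, 2024-01-04 through 2024-01-05, 2024-01-10 through 2024-01-14

First set merges to 2023-12-29 through 2023-12-31, 2024-01-03 through 2024-01-03.
Second set merges to 2023-12-25 through 2024-01-05, 2024-01-10 through 2024-01-14.
A \ B = none.
B \ A = 2023-12-25 through 2023-12-28, 2024-01-01 through 2024-01-02, 2024-01-04 through 2024-01-05, 2024-01-10 through 2024-01-14.
Union of the two gives the symmetric difference.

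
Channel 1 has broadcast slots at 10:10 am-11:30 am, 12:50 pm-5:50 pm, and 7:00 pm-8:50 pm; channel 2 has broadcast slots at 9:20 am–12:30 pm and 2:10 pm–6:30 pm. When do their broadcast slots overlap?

10:10 am-11:30 am overlaps B on 10:10 am-11:30 am.
12:50 pm-5:50 pm overlaps B on 2:10 pm-5:50 pm.
7:00 pm-8:50 pm falls entirely outside B.

10:10 am-11:30 am, 2:10 pm-5:50 pm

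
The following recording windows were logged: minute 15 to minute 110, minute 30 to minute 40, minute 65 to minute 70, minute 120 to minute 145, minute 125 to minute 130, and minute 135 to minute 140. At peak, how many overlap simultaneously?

2

At minute 30, 2 of the intervals are simultaneously active.
No point has more.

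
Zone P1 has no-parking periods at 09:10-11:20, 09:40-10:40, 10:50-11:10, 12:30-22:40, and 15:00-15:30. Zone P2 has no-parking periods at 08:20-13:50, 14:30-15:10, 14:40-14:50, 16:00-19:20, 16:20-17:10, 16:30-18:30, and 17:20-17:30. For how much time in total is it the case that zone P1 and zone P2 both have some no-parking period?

7 h 30 min

A, merged: 09:10–11:20, 12:30–22:40.
B, merged: 08:20–13:50, 14:30–15:10, 16:00–19:20.
A ∩ B = 09:10–11:20, 12:30–13:50, 14:30–15:10, 16:00–19:20.
Total: 2 h 10 min + 1 h 20 min + 40 min + 3 h 20 min = 7 h 30 min.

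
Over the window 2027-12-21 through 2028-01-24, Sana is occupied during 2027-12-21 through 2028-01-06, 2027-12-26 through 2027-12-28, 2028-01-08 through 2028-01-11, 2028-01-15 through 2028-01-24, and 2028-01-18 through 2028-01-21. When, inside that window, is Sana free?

The merged coverage is 2027-12-21 through 2028-01-06, 2028-01-08 through 2028-01-11, 2028-01-15 through 2028-01-24.
Uncovered inside 2027-12-21 through 2028-01-24: 2028-01-07 through 2028-01-07, 2028-01-12 through 2028-01-14.

2028-01-07 through 2028-01-07, 2028-01-12 through 2028-01-14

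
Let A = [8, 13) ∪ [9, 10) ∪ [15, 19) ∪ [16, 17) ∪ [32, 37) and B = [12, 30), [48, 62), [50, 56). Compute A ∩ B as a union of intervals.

A, merged: [8, 13), [15, 19), [32, 37).
B, merged: [12, 30), [48, 62).
[8, 13) ∩ B → [12, 13).
[15, 19) ∩ B → [15, 19).
[32, 37) meets no B interval.

[12, 13) ∪ [15, 19)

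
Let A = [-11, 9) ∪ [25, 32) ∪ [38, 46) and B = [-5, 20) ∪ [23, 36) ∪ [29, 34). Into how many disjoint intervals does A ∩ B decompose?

Merge the second list: [-5, 20), [23, 36).
A ∩ B = [-5, 9), [25, 32).
That is 2 disjoint pieces.

2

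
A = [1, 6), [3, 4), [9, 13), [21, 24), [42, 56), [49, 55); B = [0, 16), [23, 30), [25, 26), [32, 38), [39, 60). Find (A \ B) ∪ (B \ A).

Merge the first list: [1, 6), [9, 13), [21, 24), [42, 56).
Merge the second list: [0, 16), [23, 30), [32, 38), [39, 60).
A \ B = [21, 23).
B \ A = [0, 1), [6, 9), [13, 16), [24, 30), [32, 38), [39, 42), [56, 60).
Union of the two gives the symmetric difference.

[0, 1) ∪ [6, 9) ∪ [13, 16) ∪ [21, 23) ∪ [24, 30) ∪ [32, 38) ∪ [39, 42) ∪ [56, 60)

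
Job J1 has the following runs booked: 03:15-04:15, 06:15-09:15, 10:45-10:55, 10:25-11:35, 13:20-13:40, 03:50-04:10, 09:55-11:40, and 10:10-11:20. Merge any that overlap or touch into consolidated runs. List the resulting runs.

Sort by start: 03:15–04:15, 03:50–04:10, 06:15–09:15, 09:55–11:40, 10:10–11:20, 10:25–11:35, 10:45–10:55, 13:20–13:40.
03:50–04:10 overlaps/touches 03:15–04:15 → extend to 03:15–04:15.
06:15–09:15 is disjoint → start new block.
09:55–11:40 is disjoint → start new block.
10:10–11:20 overlaps/touches 09:55–11:40 → extend to 09:55–11:40.
10:25–11:35 overlaps/touches 09:55–11:40 → extend to 09:55–11:40.
10:45–10:55 overlaps/touches 09:55–11:40 → extend to 09:55–11:40.
13:20–13:40 is disjoint → start new block.

03:15–04:15, 06:15–09:15, 09:55–11:40, 13:20–13:40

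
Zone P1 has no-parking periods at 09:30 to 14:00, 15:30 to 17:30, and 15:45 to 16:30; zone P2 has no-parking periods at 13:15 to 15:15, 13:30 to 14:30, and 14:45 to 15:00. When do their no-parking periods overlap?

13:15-14:00

First set merges to 09:30-14:00, 15:30-17:30.
Second set merges to 13:15-15:15.
09:30-14:00 ∩ B → 13:15-14:00.
15:30-17:30 meets no B interval.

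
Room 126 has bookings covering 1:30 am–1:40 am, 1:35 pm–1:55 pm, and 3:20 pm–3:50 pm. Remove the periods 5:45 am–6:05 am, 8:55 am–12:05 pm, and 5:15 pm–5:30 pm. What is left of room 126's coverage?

1:30 am–1:40 am: nothing removed.
1:35 pm–1:55 pm: nothing removed.
3:20 pm–3:50 pm: nothing removed.

1:30 am–1:40 am, 1:35 pm–1:55 pm, 3:20 pm–3:50 pm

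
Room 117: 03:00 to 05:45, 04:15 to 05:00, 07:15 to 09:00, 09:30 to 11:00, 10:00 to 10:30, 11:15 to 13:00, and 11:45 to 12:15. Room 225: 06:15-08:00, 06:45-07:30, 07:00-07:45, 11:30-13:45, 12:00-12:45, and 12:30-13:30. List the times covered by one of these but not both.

03:00–05:45, 06:15–07:15, 08:00–09:00, 09:30–11:00, 11:15–11:30, 13:00–13:45

First set merges to 03:00–05:45, 07:15–09:00, 09:30–11:00, 11:15–13:00.
Second set merges to 06:15–08:00, 11:30–13:45.
A but not B: 03:00–05:45, 08:00–09:00, 09:30–11:00, 11:15–11:30.
B but not A: 06:15–07:15, 13:00–13:45.
Combining gives A △ B.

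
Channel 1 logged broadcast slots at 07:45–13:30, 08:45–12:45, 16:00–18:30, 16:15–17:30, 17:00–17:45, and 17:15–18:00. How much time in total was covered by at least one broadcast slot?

Merged: 07:45–13:30, 16:00–18:30.
Lengths: 5 h 45 min + 2 h 30 min = 8 h 15 min.

8 h 15 min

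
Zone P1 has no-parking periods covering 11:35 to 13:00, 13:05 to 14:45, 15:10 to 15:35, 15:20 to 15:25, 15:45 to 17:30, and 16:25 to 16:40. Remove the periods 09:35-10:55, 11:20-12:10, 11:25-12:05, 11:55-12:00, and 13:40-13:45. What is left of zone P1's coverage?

12:10-13:00, 13:05-13:40, 13:45-14:45, 15:10-15:35, 15:45-17:30

Merge the first list: 11:35-13:00, 13:05-14:45, 15:10-15:35, 15:45-17:30.
Merge the second list: 09:35-10:55, 11:20-12:10, 13:40-13:45.
11:35-13:00 minus B → 12:10-13:00.
13:05-14:45 minus B → 13:05-13:40, 13:45-14:45.
15:10-15:35: no B overlap → unchanged.
15:45-17:30: no B overlap → unchanged.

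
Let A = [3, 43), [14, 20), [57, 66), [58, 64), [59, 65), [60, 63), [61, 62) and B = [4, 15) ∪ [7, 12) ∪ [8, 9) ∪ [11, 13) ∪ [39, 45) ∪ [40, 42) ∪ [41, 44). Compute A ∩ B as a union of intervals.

[4, 15) ∪ [39, 43)

Merge the first list: [3, 43), [57, 66).
Merge the second list: [4, 15), [39, 45).
[3, 43) overlaps B on [4, 15), [39, 43).
[57, 66) falls entirely outside B.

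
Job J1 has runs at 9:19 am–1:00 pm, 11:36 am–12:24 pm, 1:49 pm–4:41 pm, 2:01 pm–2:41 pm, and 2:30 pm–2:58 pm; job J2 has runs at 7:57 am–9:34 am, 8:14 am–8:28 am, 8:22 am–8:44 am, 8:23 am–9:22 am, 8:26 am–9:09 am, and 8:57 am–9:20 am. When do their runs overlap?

9:19 am-9:34 am

First set merges to 9:19 am-1:00 pm, 1:49 pm-4:41 pm.
Second set merges to 7:57 am-9:34 am.
9:19 am-1:00 pm ∩ B → 9:19 am-9:34 am.
1:49 pm-4:41 pm meets no B interval.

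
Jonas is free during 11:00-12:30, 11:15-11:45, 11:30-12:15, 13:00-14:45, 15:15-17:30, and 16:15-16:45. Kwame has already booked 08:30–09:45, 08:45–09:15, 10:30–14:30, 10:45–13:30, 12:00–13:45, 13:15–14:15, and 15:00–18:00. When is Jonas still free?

A, merged: 11:00–12:30, 13:00–14:45, 15:15–17:30.
B, merged: 08:30–09:45, 10:30–14:30, 15:00–18:00.
11:00–12:30: fully covered by B → removed.
13:00–14:45 minus B → 14:30–14:45.
15:15–17:30: fully covered by B → removed.

14:30–14:45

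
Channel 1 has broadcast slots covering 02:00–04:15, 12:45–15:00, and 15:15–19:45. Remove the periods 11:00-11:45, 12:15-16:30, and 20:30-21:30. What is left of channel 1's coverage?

02:00-04:15, 16:30-19:45

02:00-04:15 is untouched.
12:45-15:00 lies entirely inside B → drops out.
15:15-19:45 with B removed leaves 16:30-19:45.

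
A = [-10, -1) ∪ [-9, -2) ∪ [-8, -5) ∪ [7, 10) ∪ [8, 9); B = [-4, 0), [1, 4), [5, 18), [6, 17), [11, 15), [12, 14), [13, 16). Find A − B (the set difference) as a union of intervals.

[-10, -4)

Merge the first list: [-10, -1), [7, 10).
Merge the second list: [-4, 0), [1, 4), [5, 18).
[-10, -1) with B removed leaves [-10, -4).
[7, 10) lies entirely inside B → drops out.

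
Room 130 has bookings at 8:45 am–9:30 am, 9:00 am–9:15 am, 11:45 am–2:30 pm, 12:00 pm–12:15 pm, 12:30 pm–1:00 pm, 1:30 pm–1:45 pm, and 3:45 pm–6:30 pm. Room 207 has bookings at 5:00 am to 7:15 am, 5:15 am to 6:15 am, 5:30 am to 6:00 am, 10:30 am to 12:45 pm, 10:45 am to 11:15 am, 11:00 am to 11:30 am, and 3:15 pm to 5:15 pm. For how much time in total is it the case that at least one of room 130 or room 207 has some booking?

10 h 15 min

First set merges to 8:45 am–9:30 am, 11:45 am–2:30 pm, 3:45 pm–6:30 pm.
Second set merges to 5:00 am–7:15 am, 10:30 am–12:45 pm, 3:15 pm–5:15 pm.
A ∪ B = 5:00 am–7:15 am, 8:45 am–9:30 am, 10:30 am–2:30 pm, 3:15 pm–6:30 pm.
Total: 2 h 15 min + 45 min + 4 h + 3 h 15 min = 10 h 15 min.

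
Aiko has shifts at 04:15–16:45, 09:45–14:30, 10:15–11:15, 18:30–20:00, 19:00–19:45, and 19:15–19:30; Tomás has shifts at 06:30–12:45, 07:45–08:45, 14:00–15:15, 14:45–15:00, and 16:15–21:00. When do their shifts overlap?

06:30–12:45, 14:00–15:15, 16:15–16:45, 18:30–20:00

Merge the first list: 04:15–16:45, 18:30–20:00.
Merge the second list: 06:30–12:45, 14:00–15:15, 16:15–21:00.
04:15–16:45 overlaps B on 06:30–12:45, 14:00–15:15, 16:15–16:45.
18:30–20:00 overlaps B on 18:30–20:00.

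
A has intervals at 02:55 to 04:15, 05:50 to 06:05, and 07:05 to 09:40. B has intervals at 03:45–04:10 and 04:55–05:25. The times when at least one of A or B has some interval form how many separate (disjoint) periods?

A ∪ B = 02:55-04:15, 04:55-05:25, 05:50-06:05, 07:05-09:40.
That is 4 disjoint pieces.

4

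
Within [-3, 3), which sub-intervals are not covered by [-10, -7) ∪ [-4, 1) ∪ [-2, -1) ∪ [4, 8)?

[1, 3)

After merging, the occupied span is [-10, -7), [-4, 1), [4, 8).
Uncovered inside [-3, 3): [1, 3).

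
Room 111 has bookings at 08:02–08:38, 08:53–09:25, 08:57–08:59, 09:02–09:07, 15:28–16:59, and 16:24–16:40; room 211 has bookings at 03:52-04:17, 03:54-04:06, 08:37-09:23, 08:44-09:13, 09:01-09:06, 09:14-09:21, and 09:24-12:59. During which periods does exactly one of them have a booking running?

03:52-04:17, 08:02-08:37, 08:38-08:53, 09:23-09:24, 09:25-12:59, 15:28-16:59

A, merged: 08:02-08:38, 08:53-09:25, 15:28-16:59.
B, merged: 03:52-04:17, 08:37-09:23, 09:24-12:59.
A but not B: 08:02-08:37, 09:23-09:24, 15:28-16:59.
B but not A: 03:52-04:17, 08:38-08:53, 09:25-12:59.
Combining gives A △ B.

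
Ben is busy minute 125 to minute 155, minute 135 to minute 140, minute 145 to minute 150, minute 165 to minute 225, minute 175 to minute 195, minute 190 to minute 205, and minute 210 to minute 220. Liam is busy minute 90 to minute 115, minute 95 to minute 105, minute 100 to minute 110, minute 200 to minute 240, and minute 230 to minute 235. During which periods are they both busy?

First set merges to minute 125 to minute 155, minute 165 to minute 225.
Second set merges to minute 90 to minute 115, minute 200 to minute 240.
minute 125 to minute 155 meets no B interval.
minute 165 to minute 225 ∩ B → minute 200 to minute 225.

minute 200 to minute 225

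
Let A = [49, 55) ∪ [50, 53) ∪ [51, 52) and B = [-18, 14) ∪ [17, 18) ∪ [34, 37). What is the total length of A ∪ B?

A, merged: [49, 55).
A ∪ B = [-18, 14), [17, 18), [34, 37), [49, 55).
Total: 32 + 1 + 3 + 6 = 42.

42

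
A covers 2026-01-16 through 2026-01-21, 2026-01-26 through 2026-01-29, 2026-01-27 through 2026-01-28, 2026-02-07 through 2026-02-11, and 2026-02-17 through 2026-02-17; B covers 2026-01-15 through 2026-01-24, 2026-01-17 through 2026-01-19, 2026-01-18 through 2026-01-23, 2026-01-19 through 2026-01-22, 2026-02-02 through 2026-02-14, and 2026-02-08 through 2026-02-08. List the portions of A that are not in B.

Merge the first list: 2026-01-16 through 2026-01-21, 2026-01-26 through 2026-01-29, 2026-02-07 through 2026-02-11, 2026-02-17 through 2026-02-17.
Merge the second list: 2026-01-15 through 2026-01-24, 2026-02-02 through 2026-02-14.
2026-01-16 through 2026-01-21 lies entirely inside B → drops out.
2026-01-26 through 2026-01-29 is untouched.
2026-02-07 through 2026-02-11 lies entirely inside B → drops out.
2026-02-17 through 2026-02-17 is untouched.

2026-01-26 through 2026-01-29, 2026-02-17 through 2026-02-17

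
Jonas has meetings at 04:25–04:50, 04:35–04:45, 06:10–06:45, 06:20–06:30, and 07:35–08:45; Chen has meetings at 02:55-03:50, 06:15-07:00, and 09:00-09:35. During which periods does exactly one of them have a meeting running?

02:55–03:50, 04:25–04:50, 06:10–06:15, 06:45–07:00, 07:35–08:45, 09:00–09:35

A, merged: 04:25–04:50, 06:10–06:45, 07:35–08:45.
Only in the first: 04:25–04:50, 06:10–06:15, 07:35–08:45.
Only in the second: 02:55–03:50, 06:45–07:00, 09:00–09:35.
Together these are the periods covered by exactly one.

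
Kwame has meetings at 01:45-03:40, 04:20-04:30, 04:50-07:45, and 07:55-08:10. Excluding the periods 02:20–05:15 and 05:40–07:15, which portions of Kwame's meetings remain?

01:45–03:40 minus B → 01:45–02:20.
04:20–04:30: fully covered by B → removed.
04:50–07:45 minus B → 05:15–05:40, 07:15–07:45.
07:55–08:10: no B overlap → unchanged.

01:45–02:20, 05:15–05:40, 07:15–07:45, 07:55–08:10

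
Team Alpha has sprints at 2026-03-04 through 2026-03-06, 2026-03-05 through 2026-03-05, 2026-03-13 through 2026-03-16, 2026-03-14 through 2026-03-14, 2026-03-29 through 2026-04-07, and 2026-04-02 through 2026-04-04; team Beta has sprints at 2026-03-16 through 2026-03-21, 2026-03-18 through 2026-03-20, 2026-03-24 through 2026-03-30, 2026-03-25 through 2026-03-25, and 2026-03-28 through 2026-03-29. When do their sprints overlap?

First set merges to 2026-03-04 through 2026-03-06, 2026-03-13 through 2026-03-16, 2026-03-29 through 2026-04-07.
Second set merges to 2026-03-16 through 2026-03-21, 2026-03-24 through 2026-03-30.
2026-03-04 through 2026-03-06: no overlap with the second set.
2026-03-13 through 2026-03-16 meets the second set on 2026-03-16 through 2026-03-16.
2026-03-29 through 2026-04-07 meets the second set on 2026-03-29 through 2026-03-30.

2026-03-16 through 2026-03-16, 2026-03-29 through 2026-03-30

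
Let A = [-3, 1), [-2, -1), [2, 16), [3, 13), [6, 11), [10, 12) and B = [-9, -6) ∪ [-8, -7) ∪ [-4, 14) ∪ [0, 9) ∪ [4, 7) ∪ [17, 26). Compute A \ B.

First set merges to [-3, 1), [2, 16).
Second set merges to [-9, -6), [-4, 14), [17, 26).
[-3, 1): entirely removed.
[2, 16) \ B = [14, 16).

[14, 16)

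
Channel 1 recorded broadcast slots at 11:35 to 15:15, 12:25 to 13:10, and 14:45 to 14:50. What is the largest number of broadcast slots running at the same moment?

Sweep endpoints in order; track running count of active intervals.
Peak of 2 reached at 12:25.

2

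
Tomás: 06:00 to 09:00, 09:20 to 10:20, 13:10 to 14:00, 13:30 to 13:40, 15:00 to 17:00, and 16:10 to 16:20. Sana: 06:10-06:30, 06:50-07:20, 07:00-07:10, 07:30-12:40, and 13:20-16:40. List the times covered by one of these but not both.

06:00–06:10, 06:30–06:50, 07:20–07:30, 09:00–09:20, 10:20–12:40, 13:10–13:20, 14:00–15:00, 16:40–17:00

Merge the first list: 06:00–09:00, 09:20–10:20, 13:10–14:00, 15:00–17:00.
Merge the second list: 06:10–06:30, 06:50–07:20, 07:30–12:40, 13:20–16:40.
A \ B = 06:00–06:10, 06:30–06:50, 07:20–07:30, 13:10–13:20, 16:40–17:00.
B \ A = 09:00–09:20, 10:20–12:40, 14:00–15:00.
Union of the two gives the symmetric difference.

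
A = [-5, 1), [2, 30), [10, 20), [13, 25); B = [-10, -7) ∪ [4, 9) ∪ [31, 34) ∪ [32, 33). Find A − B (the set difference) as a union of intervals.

First set merges to [-5, 1), [2, 30).
Second set merges to [-10, -7), [4, 9), [31, 34).
[-5, 1): nothing removed.
[2, 30) \ B = [2, 4), [9, 30).

[-5, 1) ∪ [2, 4) ∪ [9, 30)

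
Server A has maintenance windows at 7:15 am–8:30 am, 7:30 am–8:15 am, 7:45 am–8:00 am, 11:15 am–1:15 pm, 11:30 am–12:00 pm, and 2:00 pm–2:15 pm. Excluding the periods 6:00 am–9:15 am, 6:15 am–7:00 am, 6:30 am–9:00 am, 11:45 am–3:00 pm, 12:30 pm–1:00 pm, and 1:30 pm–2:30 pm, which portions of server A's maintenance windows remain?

11:15 am–11:45 am

First set merges to 7:15 am–8:30 am, 11:15 am–1:15 pm, 2:00 pm–2:15 pm.
Second set merges to 6:00 am–9:15 am, 11:45 am–3:00 pm.
7:15 am–8:30 am lies entirely inside B → drops out.
11:15 am–1:15 pm with B removed leaves 11:15 am–11:45 am.
2:00 pm–2:15 pm lies entirely inside B → drops out.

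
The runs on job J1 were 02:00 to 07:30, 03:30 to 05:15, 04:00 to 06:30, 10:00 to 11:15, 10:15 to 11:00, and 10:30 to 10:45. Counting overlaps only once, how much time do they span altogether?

6 h 45 min

Merged: 02:00–07:30, 10:00–11:15.
Lengths: 5 h 30 min + 1 h 15 min = 6 h 45 min.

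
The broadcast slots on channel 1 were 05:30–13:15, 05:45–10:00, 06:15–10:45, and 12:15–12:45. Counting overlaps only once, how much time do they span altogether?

7 h 45 min

Merged: 05:30-13:15.
Length: 7 h 45 min.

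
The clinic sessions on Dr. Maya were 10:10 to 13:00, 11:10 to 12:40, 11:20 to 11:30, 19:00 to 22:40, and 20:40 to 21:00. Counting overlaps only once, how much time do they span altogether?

6 h 30 min

Merged: 10:10–13:00, 19:00–22:40.
Lengths: 2 h 50 min + 3 h 40 min = 6 h 30 min.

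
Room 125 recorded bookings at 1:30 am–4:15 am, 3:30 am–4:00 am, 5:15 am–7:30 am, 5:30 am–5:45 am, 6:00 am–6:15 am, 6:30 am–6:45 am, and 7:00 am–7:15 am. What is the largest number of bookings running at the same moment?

2

Sweep endpoints in order; track running count of active intervals.
Peak of 2 reached at 3:30 am.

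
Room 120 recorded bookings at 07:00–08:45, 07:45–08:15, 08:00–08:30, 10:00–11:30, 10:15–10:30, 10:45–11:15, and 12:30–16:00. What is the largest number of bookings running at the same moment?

At 08:00, 3 of the intervals are simultaneously active.
No point has more.

3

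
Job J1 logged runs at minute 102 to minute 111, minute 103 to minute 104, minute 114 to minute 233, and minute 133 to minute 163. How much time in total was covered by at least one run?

128 minutes

Merged: minute 102 to minute 111, minute 114 to minute 233.
Lengths: 9 minutes + 119 minutes = 128 minutes.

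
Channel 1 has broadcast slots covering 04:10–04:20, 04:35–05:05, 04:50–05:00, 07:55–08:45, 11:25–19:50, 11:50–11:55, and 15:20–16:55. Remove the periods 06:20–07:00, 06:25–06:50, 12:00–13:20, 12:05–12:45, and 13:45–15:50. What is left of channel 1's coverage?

04:10–04:20, 04:35–05:05, 07:55–08:45, 11:25–12:00, 13:20–13:45, 15:50–19:50

Merge the first list: 04:10–04:20, 04:35–05:05, 07:55–08:45, 11:25–19:50.
Merge the second list: 06:20–07:00, 12:00–13:20, 13:45–15:50.
04:10–04:20: nothing removed.
04:35–05:05: nothing removed.
07:55–08:45: nothing removed.
11:25–19:50 \ B = 11:25–12:00, 13:20–13:45, 15:50–19:50.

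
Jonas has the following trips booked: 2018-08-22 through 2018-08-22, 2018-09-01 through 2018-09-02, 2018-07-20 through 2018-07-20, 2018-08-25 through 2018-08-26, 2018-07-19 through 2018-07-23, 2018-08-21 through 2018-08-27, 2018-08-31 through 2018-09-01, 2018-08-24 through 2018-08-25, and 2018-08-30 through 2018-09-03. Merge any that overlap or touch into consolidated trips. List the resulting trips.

Sort by start: 2018-07-19 through 2018-07-23, 2018-07-20 through 2018-07-20, 2018-08-21 through 2018-08-27, 2018-08-22 through 2018-08-22, 2018-08-24 through 2018-08-25, 2018-08-25 through 2018-08-26, 2018-08-30 through 2018-09-03, 2018-08-31 through 2018-09-01, 2018-09-01 through 2018-09-02.
2018-07-20 through 2018-07-20 overlaps/touches 2018-07-19 through 2018-07-23 → extend to 2018-07-19 through 2018-07-23.
2018-08-21 through 2018-08-27 is disjoint → start new block.
2018-08-22 through 2018-08-22 overlaps/touches 2018-08-21 through 2018-08-27 → extend to 2018-08-21 through 2018-08-27.
2018-08-24 through 2018-08-25 overlaps/touches 2018-08-21 through 2018-08-27 → extend to 2018-08-21 through 2018-08-27.
2018-08-25 through 2018-08-26 overlaps/touches 2018-08-21 through 2018-08-27 → extend to 2018-08-21 through 2018-08-27.
2018-08-30 through 2018-09-03 is disjoint → start new block.
2018-08-31 through 2018-09-01 overlaps/touches 2018-08-30 through 2018-09-03 → extend to 2018-08-30 through 2018-09-03.
2018-09-01 through 2018-09-02 overlaps/touches 2018-08-30 through 2018-09-03 → extend to 2018-08-30 through 2018-09-03.

2018-07-19 through 2018-07-23, 2018-08-21 through 2018-08-27, 2018-08-30 through 2018-09-03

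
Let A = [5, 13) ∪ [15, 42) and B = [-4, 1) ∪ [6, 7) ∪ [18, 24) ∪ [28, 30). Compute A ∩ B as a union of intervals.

[5, 13) meets the second set on [6, 7).
[15, 42) meets the second set on [18, 24), [28, 30).

[6, 7) ∪ [18, 24) ∪ [28, 30)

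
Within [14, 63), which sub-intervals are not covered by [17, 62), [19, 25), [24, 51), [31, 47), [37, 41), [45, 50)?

[14, 17) ∪ [62, 63)

After merging, the occupied span is [17, 62).
Complement within [14, 63): [14, 17), [62, 63).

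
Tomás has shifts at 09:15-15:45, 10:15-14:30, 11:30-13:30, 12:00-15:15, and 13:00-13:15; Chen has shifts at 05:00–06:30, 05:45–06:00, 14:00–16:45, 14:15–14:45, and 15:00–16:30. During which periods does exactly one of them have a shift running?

A, merged: 09:15–15:45.
B, merged: 05:00–06:30, 14:00–16:45.
A \ B = 09:15–14:00.
B \ A = 05:00–06:30, 15:45–16:45.
Union of the two gives the symmetric difference.

05:00–06:30, 09:15–14:00, 15:45–16:45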